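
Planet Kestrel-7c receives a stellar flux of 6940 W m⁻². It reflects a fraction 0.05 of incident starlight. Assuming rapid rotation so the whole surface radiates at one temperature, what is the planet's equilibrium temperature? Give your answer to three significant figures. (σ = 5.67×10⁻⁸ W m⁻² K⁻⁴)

T_eq ≈ 413 K

Energy balance: absorbed = emitted ⇒ πR²·S(1−A) = 4πR²·σT_eq⁴, so T_eq⁴ = S(1−A)/(4σ).
T_eq = [6940 × 0.95 / (4 × 5.67×10⁻⁸)]^(1/4) = (2.91×10¹⁰)^(1/4) = 413 K.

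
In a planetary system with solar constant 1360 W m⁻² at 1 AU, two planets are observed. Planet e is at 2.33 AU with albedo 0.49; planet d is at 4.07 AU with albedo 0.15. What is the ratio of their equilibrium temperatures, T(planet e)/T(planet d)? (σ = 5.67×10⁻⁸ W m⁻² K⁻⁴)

T₁/T₂ ≈ 1.163

T_eq = [S₀(1−A)/(4σd²)]^(1/4), so T ∝ (1−A)^(1/4) / √d.
T₁ = [1360×0.51/(4×5.67×10⁻⁸×2.33²)]^(1/4) = 154.06 K.
T₂ = [1360×0.85/(4×5.67×10⁻⁸×4.07²)]^(1/4) = 132.44 K.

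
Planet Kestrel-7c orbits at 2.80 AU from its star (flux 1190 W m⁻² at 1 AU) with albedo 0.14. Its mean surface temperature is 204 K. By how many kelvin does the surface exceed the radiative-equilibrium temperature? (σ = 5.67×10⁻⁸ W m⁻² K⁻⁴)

ΔT ≈ 49.1 K

S = 1190/2.80² = 151.8 W m⁻².
T_eq = [S(1−A)/(4σ)]^(1/4) = [151.8×0.86/(4×5.67×10⁻⁸)]^(1/4) = 154.9 K.
ΔT = T_surf − T_eq = 204 − 154.9.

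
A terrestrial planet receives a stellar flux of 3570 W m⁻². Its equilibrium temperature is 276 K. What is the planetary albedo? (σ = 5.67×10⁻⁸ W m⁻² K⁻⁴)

From T_eq⁴ = S(1−A)/(4σ): 1−A = 4σT_eq⁴/S.
1−A = 4 × 5.67×10⁻⁸ × (276)⁴ / 3570 = 0.369.

A ≈ 0.63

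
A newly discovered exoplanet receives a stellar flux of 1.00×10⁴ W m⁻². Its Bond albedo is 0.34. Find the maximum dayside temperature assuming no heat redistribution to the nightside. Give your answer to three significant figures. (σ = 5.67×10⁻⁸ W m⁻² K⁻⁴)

With no redistribution each surface element balances locally: S(1−A) = σT⁴.
T = [1.00×10⁴ × 0.66 / 5.67×10⁻⁸]^(1/4) = (1.16×10¹¹)^(1/4) = 584 K.

T_ss ≈ 584 K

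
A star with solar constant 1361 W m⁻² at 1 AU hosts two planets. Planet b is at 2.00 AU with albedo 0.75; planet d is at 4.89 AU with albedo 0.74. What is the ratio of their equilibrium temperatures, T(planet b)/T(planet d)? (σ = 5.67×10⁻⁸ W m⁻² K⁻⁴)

T_eq = [S₀(1−A)/(4σd²)]^(1/4), so T ∝ (1−A)^(1/4) / √d.
T₁ = [1361×0.25/(4×5.67×10⁻⁸×2.00²)]^(1/4) = 139.16 K.
T₂ = [1361×0.26/(4×5.67×10⁻⁸×4.89²)]^(1/4) = 89.88 K.

T₁/T₂ ≈ 1.548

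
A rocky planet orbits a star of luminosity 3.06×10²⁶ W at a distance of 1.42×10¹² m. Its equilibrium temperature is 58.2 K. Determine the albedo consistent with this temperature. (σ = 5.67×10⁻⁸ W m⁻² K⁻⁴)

Flux: S = L/(4πd²) = 3.06×10²⁶/(4π×(1.42×10¹²)²) = 12.1 W m⁻².
From T_eq⁴ = S(1−A)/(4σ): 1−A = 4σT_eq⁴/S.
1−A = 4 × 5.67×10⁻⁸ × (58.2)⁴ / 12.1 = 0.215.

A ≈ 0.78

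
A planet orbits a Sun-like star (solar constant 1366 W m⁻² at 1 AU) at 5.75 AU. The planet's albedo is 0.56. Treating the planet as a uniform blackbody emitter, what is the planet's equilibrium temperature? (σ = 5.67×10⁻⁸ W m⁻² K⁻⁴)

T_eq ≈ 94.6 K

Flux at 5.75 AU: S = 1366/5.75² = 41.3 W m⁻².
Energy balance: absorbed = emitted ⇒ πR²·S(1−A) = 4πR²·σT_eq⁴, so T_eq⁴ = S(1−A)/(4σ).
T_eq = [41.3 × 0.44 / (4 × 5.67×10⁻⁸)]^(1/4) = (8.02×10⁷)^(1/4) = 94.6 K.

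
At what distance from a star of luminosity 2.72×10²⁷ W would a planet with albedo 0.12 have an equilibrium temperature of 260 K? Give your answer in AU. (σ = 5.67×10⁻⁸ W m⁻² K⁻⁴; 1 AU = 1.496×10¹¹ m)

From T_eq⁴ = L(1−A)/(16πσd²): d = √[L(1−A)/(16πσT_eq⁴)].
d = √[2.72×10²⁷ × 0.88 / (16π × 5.67×10⁻⁸ × (260)⁴)] = 4.29×10¹¹ m = 2.87 AU.

d ≈ 2.87 AU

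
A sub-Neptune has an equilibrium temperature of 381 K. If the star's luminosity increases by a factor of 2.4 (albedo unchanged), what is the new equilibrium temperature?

T_eq ∝ L^(1/4) · d^(−1/2).
T′ = 381 × 2.4^(1/4) = 474 K.

T_eq ≈ 474 K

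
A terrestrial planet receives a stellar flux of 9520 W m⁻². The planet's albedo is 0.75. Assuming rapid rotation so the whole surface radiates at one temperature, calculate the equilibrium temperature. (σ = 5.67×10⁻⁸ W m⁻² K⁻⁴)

T_eq ≈ 320 K

Energy balance: absorbed = emitted ⇒ πR²·S(1−A) = 4πR²·σT_eq⁴, so T_eq⁴ = S(1−A)/(4σ).
T_eq = [9520 × 0.25 / (4 × 5.67×10⁻⁸)]^(1/4) = (1.05×10¹⁰)^(1/4) = 320 K.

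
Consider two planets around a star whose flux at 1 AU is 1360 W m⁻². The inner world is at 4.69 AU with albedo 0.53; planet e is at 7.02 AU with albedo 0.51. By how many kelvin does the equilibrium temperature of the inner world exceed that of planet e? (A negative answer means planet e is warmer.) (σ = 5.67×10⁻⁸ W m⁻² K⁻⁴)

T_eq = [S₀(1−A)/(4σd²)]^(1/4), so T ∝ (1−A)^(1/4) / √d.
T₁ = [1360×0.47/(4×5.67×10⁻⁸×4.69²)]^(1/4) = 106.39 K.
T₂ = [1360×0.49/(4×5.67×10⁻⁸×7.02²)]^(1/4) = 87.87 K.

ΔT ≈ 18.5 K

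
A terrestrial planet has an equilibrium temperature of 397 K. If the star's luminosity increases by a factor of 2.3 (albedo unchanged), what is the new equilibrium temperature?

T_eq ≈ 489 K

T_eq ∝ L^(1/4) · d^(−1/2).
T′ = 397 × 2.3^(1/4) = 489 K.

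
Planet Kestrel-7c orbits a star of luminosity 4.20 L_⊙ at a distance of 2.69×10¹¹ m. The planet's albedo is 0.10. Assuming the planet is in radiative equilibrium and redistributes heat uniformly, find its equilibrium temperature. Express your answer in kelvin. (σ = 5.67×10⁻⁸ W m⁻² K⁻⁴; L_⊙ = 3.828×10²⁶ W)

T_eq ≈ 289 K

L = 4.20 × 3.828×10²⁶ = 1.61×10²⁷ W.
Flux: S = L/(4πd²) = 1.61×10²⁷/(4π×(2.69×10¹¹)²) = 1770 W m⁻².
Energy balance: absorbed = emitted ⇒ πR²·S(1−A) = 4πR²·σT_eq⁴, so T_eq⁴ = S(1−A)/(4σ).
T_eq = [1770 × 0.90 / (4 × 5.67×10⁻⁸)]^(1/4) = (7.02×10⁹)^(1/4) = 289 K.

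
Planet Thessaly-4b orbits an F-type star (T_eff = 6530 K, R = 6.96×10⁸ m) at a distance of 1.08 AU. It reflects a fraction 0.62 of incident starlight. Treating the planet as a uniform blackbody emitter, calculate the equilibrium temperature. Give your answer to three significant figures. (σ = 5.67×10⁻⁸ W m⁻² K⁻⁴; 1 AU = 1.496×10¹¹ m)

d = 1.08 AU = 1.62×10¹¹ m.
L = 4πR_⋆²σT_⋆⁴ = 4π(6.96×10⁸)² × 5.67×10⁻⁸ × (6530)⁴ = 6.28×10²⁶ W.
S = L/(4πd²) = 1910 W m⁻².
Energy balance: absorbed = emitted ⇒ πR²·S(1−A) = 4πR²·σT_eq⁴, so T_eq⁴ = S(1−A)/(4σ).
T_eq = [1910 × 0.38 / (4 × 5.67×10⁻⁸)]^(1/4) = (3.21×10⁹)^(1/4) = 238 K.

T_eq ≈ 238 K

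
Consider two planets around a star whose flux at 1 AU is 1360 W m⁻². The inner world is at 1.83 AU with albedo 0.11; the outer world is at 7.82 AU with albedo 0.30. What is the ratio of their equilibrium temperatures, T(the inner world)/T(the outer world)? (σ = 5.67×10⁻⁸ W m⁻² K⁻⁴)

T_eq = [S₀(1−A)/(4σd²)]^(1/4), so T ∝ (1−A)^(1/4) / √d.
T₁ = [1360×0.89/(4×5.67×10⁻⁸×1.83²)]^(1/4) = 199.80 K.
T₂ = [1360×0.70/(4×5.67×10⁻⁸×7.82²)]^(1/4) = 91.02 K.

T₁/T₂ ≈ 2.195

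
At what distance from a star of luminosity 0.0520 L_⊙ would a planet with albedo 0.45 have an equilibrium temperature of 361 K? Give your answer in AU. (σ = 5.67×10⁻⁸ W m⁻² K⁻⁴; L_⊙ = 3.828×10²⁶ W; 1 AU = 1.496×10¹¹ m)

L = 0.0520 × 3.828×10²⁶ = 1.99×10²⁵ W.
From T_eq⁴ = L(1−A)/(16πσd²): d = √[L(1−A)/(16πσT_eq⁴)].
d = √[1.99×10²⁵ × 0.55 / (16π × 5.67×10⁻⁸ × (361)⁴)] = 1.50×10¹⁰ m = 0.101 AU.

d ≈ 0.101 AU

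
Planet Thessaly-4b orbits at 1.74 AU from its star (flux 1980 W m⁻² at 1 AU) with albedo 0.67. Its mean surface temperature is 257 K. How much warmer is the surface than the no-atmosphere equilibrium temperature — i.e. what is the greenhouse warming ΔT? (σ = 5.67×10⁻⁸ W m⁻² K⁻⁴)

ΔT ≈ 81.4 K

S = 1980/1.74² = 654.0 W m⁻².
T_eq = [S(1−A)/(4σ)]^(1/4) = [654.0×0.33/(4×5.67×10⁻⁸)]^(1/4) = 175.6 K.
ΔT = T_surf − T_eq = 257 − 175.6.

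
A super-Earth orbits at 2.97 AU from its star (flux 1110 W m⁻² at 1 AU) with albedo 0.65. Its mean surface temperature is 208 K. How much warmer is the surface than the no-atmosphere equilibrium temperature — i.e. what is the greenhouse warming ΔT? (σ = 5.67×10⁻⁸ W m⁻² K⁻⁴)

S = 1110/2.97² = 125.8 W m⁻².
T_eq = [S(1−A)/(4σ)]^(1/4) = [125.8×0.35/(4×5.67×10⁻⁸)]^(1/4) = 118.0 K.
ΔT = T_surf − T_eq = 208 − 118.0.

ΔT ≈ 90.0 K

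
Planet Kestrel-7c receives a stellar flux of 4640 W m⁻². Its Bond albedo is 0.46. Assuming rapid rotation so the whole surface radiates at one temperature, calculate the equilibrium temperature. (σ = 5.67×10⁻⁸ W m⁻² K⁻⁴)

Energy balance: absorbed = emitted ⇒ πR²·S(1−A) = 4πR²·σT_eq⁴, so T_eq⁴ = S(1−A)/(4σ).
T_eq = [4640 × 0.54 / (4 × 5.67×10⁻⁸)]^(1/4) = (1.10×10¹⁰)^(1/4) = 324 K.

T_eq ≈ 324 K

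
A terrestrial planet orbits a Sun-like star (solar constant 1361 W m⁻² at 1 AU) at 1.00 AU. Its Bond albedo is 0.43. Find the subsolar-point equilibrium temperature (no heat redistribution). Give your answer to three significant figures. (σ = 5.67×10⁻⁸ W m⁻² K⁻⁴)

Flux at 1.00 AU: S = 1361/1.00² = 1360 W m⁻².
At the subsolar point the surface absorbs S(1−A) and emits σT⁴ per unit area — no factor of 4, since only the local patch is in balance.
T = [1360 × 0.57 / 5.67×10⁻⁸]^(1/4) = (1.37×10¹⁰)^(1/4) = 342 K.

T_ss ≈ 342 K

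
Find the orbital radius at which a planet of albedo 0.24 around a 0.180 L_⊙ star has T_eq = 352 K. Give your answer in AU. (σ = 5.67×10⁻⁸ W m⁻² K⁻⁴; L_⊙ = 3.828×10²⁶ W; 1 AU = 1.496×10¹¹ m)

d ≈ 0.231 AU

L = 0.180 × 3.828×10²⁶ = 6.89×10²⁵ W.
From T_eq⁴ = L(1−A)/(16πσd²): d = √[L(1−A)/(16πσT_eq⁴)].
d = √[6.89×10²⁵ × 0.76 / (16π × 5.67×10⁻⁸ × (352)⁴)] = 3.46×10¹⁰ m = 0.231 AU.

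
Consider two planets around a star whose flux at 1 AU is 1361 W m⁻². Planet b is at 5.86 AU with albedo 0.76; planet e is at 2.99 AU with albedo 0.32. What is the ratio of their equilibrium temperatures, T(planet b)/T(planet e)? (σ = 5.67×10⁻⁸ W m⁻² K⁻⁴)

T_eq = [S₀(1−A)/(4σd²)]^(1/4), so T ∝ (1−A)^(1/4) / √d.
T₁ = [1361×0.24/(4×5.67×10⁻⁸×5.86²)]^(1/4) = 80.47 K.
T₂ = [1361×0.68/(4×5.67×10⁻⁸×2.99²)]^(1/4) = 146.17 K.

T₁/T₂ ≈ 0.551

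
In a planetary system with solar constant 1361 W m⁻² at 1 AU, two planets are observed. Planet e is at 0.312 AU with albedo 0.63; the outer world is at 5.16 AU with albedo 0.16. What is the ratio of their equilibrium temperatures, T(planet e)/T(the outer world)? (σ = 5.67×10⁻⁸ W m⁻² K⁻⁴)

T_eq = [S₀(1−A)/(4σd²)]^(1/4), so T ∝ (1−A)^(1/4) / √d.
T₁ = [1361×0.37/(4×5.67×10⁻⁸×0.312²)]^(1/4) = 388.62 K.
T₂ = [1361×0.84/(4×5.67×10⁻⁸×5.16²)]^(1/4) = 117.30 K.

T₁/T₂ ≈ 3.313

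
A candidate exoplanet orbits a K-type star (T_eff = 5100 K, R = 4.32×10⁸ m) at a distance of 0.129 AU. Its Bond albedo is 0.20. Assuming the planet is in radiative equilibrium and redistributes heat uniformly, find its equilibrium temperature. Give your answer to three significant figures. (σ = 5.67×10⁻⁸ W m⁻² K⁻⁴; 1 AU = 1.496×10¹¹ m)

T_eq ≈ 510 K

d = 0.129 AU = 1.93×10¹⁰ m.
L = 4πR_⋆²σT_⋆⁴ = 4π(4.32×10⁸)² × 5.67×10⁻⁸ × (5100)⁴ = 9.00×10²⁵ W.
S = L/(4πd²) = 1.92×10⁴ W m⁻².
Energy balance: absorbed = emitted ⇒ πR²·S(1−A) = 4πR²·σT_eq⁴, so T_eq⁴ = S(1−A)/(4σ).
T_eq = [1.92×10⁴ × 0.80 / (4 × 5.67×10⁻⁸)]^(1/4) = (6.78×10¹⁰)^(1/4) = 510 K.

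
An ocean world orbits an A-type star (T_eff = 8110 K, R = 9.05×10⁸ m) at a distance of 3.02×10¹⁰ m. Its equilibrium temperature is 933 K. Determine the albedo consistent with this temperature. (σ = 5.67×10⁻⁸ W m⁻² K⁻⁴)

A ≈ 0.22

L = 4πR_⋆²σT_⋆⁴ = 4π(9.05×10⁸)² × 5.67×10⁻⁸ × (8110)⁴ = 2.52×10²⁷ W.
S = L/(4πd²) = 2.20×10⁵ W m⁻².
From T_eq⁴ = S(1−A)/(4σ): 1−A = 4σT_eq⁴/S.
1−A = 4 × 5.67×10⁻⁸ × (933)⁴ / 2.20×10⁵ = 0.780.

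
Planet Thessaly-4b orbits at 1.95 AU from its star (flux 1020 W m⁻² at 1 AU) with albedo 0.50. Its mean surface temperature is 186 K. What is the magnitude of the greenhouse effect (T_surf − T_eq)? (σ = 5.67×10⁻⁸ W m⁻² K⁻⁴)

ΔT ≈ 30.1 K

S = 1020/1.95² = 268.2 W m⁻².
T_eq = [S(1−A)/(4σ)]^(1/4) = [268.2×0.50/(4×5.67×10⁻⁸)]^(1/4) = 155.9 K.
ΔT = T_surf − T_eq = 186 − 155.9.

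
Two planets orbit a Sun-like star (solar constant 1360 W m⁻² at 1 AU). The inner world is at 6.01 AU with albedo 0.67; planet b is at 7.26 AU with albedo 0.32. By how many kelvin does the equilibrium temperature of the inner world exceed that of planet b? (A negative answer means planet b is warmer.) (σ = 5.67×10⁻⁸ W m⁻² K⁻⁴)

ΔT ≈ -7.8 K

T_eq = [S₀(1−A)/(4σd²)]^(1/4), so T ∝ (1−A)^(1/4) / √d.
T₁ = [1360×0.33/(4×5.67×10⁻⁸×6.01²)]^(1/4) = 86.03 K.
T₂ = [1360×0.68/(4×5.67×10⁻⁸×7.26²)]^(1/4) = 93.78 K.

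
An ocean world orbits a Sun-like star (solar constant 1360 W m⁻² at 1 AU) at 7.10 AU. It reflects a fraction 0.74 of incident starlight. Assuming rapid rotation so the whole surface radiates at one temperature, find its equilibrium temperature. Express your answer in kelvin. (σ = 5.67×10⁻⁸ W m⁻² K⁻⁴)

T_eq ≈ 74.6 K

Flux at 7.10 AU: S = 1360/7.10² = 27.0 W m⁻².
Energy balance: absorbed = emitted ⇒ πR²·S(1−A) = 4πR²·σT_eq⁴, so T_eq⁴ = S(1−A)/(4σ).
T_eq = [27.0 × 0.26 / (4 × 5.67×10⁻⁸)]^(1/4) = (3.09×10⁷)^(1/4) = 74.6 K.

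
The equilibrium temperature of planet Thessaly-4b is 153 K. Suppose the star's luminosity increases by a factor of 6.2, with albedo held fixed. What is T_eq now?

T_eq ≈ 241 K

T_eq ∝ L^(1/4) · d^(−1/2).
T′ = 153 × 6.2^(1/4) = 241 K.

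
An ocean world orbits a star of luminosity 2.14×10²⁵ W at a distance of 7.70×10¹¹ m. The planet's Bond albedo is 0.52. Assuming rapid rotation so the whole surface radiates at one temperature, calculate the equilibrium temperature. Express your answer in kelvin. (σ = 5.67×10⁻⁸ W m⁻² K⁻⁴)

Flux: S = L/(4πd²) = 2.14×10²⁵/(4π×(7.70×10¹¹)²) = 2.87 W m⁻².
Energy balance: absorbed = emitted ⇒ πR²·S(1−A) = 4πR²·σT_eq⁴, so T_eq⁴ = S(1−A)/(4σ).
T_eq = [2.87 × 0.48 / (4 × 5.67×10⁻⁸)]^(1/4) = (6.08×10⁶)^(1/4) = 49.7 K.

T_eq ≈ 49.7 K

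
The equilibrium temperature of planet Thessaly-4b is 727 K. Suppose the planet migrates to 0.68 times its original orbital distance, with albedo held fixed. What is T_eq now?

T_eq ≈ 882 K

T_eq ∝ L^(1/4) · d^(−1/2).
T′ = 727 / 0.68^(1/2) = 882 K.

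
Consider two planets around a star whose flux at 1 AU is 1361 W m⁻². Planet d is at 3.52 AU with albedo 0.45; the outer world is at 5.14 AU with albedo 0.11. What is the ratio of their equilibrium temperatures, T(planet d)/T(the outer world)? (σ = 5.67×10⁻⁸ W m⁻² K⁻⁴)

T_eq = [S₀(1−A)/(4σd²)]^(1/4), so T ∝ (1−A)^(1/4) / √d.
T₁ = [1361×0.55/(4×5.67×10⁻⁸×3.52²)]^(1/4) = 127.75 K.
T₂ = [1361×0.89/(4×5.67×10⁻⁸×5.14²)]^(1/4) = 119.24 K.

T₁/T₂ ≈ 1.071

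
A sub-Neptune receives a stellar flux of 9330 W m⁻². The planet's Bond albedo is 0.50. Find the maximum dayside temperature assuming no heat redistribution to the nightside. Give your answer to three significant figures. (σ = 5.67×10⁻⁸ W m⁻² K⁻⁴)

T_ss ≈ 536 K

With no redistribution each surface element balances locally: S(1−A) = σT⁴.
T = [9330 × 0.50 / 5.67×10⁻⁸]^(1/4) = (8.23×10¹⁰)^(1/4) = 536 K.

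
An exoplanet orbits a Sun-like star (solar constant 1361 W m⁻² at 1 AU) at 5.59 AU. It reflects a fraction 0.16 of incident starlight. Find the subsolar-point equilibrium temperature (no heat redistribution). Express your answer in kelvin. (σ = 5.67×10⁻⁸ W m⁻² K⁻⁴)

T_ss ≈ 159 K

Flux at 5.59 AU: S = 1361/5.59² = 43.6 W m⁻².
At the subsolar point the surface absorbs S(1−A) and emits σT⁴ per unit area — no factor of 4, since only the local patch is in balance.
T = [43.6 × 0.84 / 5.67×10⁻⁸]^(1/4) = (6.45×10⁸)^(1/4) = 159 K.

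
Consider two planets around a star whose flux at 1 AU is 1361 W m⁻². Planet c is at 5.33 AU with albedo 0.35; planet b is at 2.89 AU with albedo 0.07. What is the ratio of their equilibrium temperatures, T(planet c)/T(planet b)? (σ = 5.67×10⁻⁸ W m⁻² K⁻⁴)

T₁/T₂ ≈ 0.673

T_eq = [S₀(1−A)/(4σd²)]^(1/4), so T ∝ (1−A)^(1/4) / √d.
T₁ = [1361×0.65/(4×5.67×10⁻⁸×5.33²)]^(1/4) = 108.25 K.
T₂ = [1361×0.93/(4×5.67×10⁻⁸×2.89²)]^(1/4) = 160.78 K.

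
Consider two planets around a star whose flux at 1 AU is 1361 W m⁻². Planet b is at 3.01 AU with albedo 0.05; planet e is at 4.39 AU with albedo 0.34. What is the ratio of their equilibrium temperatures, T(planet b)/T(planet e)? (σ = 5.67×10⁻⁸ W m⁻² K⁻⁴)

T_eq = [S₀(1−A)/(4σd²)]^(1/4), so T ∝ (1−A)^(1/4) / √d.
T₁ = [1361×0.95/(4×5.67×10⁻⁸×3.01²)]^(1/4) = 158.38 K.
T₂ = [1361×0.66/(4×5.67×10⁻⁸×4.39²)]^(1/4) = 119.73 K.

T₁/T₂ ≈ 1.323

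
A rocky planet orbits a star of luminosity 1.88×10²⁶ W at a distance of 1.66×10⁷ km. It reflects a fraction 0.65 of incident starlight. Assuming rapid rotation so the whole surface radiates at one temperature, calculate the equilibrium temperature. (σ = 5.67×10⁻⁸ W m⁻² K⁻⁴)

T_eq ≈ 538 K

d = 1.66×10⁷ km = 1.66×10¹⁰ m.
Flux: S = L/(4πd²) = 1.88×10²⁶/(4π×(1.66×10¹⁰)²) = 5.43×10⁴ W m⁻².
Energy balance: absorbed = emitted ⇒ πR²·S(1−A) = 4πR²·σT_eq⁴, so T_eq⁴ = S(1−A)/(4σ).
T_eq = [5.43×10⁴ × 0.35 / (4 × 5.67×10⁻⁸)]^(1/4) = (8.38×10¹⁰)^(1/4) = 538 K.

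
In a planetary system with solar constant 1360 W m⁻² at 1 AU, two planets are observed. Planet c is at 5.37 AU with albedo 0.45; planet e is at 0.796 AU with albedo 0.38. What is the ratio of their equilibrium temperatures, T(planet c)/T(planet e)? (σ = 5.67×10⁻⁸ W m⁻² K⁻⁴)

T₁/T₂ ≈ 0.374

T_eq = [S₀(1−A)/(4σd²)]^(1/4), so T ∝ (1−A)^(1/4) / √d.
T₁ = [1360×0.55/(4×5.67×10⁻⁸×5.37²)]^(1/4) = 103.41 K.
T₂ = [1360×0.62/(4×5.67×10⁻⁸×0.796²)]^(1/4) = 276.77 K.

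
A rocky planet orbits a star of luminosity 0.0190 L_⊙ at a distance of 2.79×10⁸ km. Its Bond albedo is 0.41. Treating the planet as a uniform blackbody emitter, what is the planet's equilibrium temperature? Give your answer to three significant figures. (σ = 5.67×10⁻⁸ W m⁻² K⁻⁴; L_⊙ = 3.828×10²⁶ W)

d = 2.79×10⁸ km = 2.79×10¹¹ m.
L = 0.0190 × 3.828×10²⁶ = 7.27×10²⁴ W.
Flux: S = L/(4πd²) = 7.27×10²⁴/(4π×(2.79×10¹¹)²) = 7.44 W m⁻².
Energy balance: absorbed = emitted ⇒ πR²·S(1−A) = 4πR²·σT_eq⁴, so T_eq⁴ = S(1−A)/(4σ).
T_eq = [7.44 × 0.59 / (4 × 5.67×10⁻⁸)]^(1/4) = (1.93×10⁷)^(1/4) = 66.3 K.

T_eq ≈ 66.3 K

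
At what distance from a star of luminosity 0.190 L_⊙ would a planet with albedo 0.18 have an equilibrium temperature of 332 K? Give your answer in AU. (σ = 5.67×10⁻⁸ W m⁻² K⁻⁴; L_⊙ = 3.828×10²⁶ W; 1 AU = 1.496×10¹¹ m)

L = 0.190 × 3.828×10²⁶ = 7.27×10²⁵ W.
From T_eq⁴ = L(1−A)/(16πσd²): d = √[L(1−A)/(16πσT_eq⁴)].
d = √[7.27×10²⁵ × 0.82 / (16π × 5.67×10⁻⁸ × (332)⁴)] = 4.15×10¹⁰ m = 0.277 AU.

d ≈ 0.277 AU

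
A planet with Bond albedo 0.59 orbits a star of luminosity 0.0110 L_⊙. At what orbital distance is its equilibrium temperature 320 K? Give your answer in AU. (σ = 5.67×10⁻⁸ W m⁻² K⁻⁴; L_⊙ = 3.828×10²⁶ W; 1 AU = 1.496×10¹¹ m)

d ≈ 0.0508 AU

L = 0.0110 × 3.828×10²⁶ = 4.21×10²⁴ W.
From T_eq⁴ = L(1−A)/(16πσd²): d = √[L(1−A)/(16πσT_eq⁴)].
d = √[4.21×10²⁴ × 0.41 / (16π × 5.67×10⁻⁸ × (320)⁴)] = 7.60×10⁹ m = 0.0508 AU.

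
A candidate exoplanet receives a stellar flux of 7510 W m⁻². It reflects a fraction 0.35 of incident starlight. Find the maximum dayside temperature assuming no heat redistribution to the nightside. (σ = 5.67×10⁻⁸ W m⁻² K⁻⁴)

With no redistribution each surface element balances locally: S(1−A) = σT⁴.
T = [7510 × 0.65 / 5.67×10⁻⁸]^(1/4) = (8.61×10¹⁰)^(1/4) = 542 K.

T_ss ≈ 542 K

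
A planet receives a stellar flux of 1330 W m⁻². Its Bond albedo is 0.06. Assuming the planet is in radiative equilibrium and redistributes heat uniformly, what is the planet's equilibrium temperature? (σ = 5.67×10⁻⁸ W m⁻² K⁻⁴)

T_eq ≈ 272 K

Energy balance: absorbed = emitted ⇒ πR²·S(1−A) = 4πR²·σT_eq⁴, so T_eq⁴ = S(1−A)/(4σ).
T_eq = [1330 × 0.94 / (4 × 5.67×10⁻⁸)]^(1/4) = (5.51×10⁹)^(1/4) = 272 K.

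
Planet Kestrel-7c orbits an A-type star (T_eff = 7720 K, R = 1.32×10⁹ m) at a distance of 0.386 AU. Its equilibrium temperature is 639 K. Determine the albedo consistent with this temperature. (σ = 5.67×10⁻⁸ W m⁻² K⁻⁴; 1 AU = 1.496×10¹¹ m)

A ≈ 0.64

d = 0.386 AU = 5.77×10¹⁰ m.
L = 4πR_⋆²σT_⋆⁴ = 4π(1.32×10⁹)² × 5.67×10⁻⁸ × (7720)⁴ = 4.41×10²⁷ W.
S = L/(4πd²) = 1.05×10⁵ W m⁻².
From T_eq⁴ = S(1−A)/(4σ): 1−A = 4σT_eq⁴/S.
1−A = 4 × 5.67×10⁻⁸ × (639)⁴ / 1.05×10⁵ = 0.359.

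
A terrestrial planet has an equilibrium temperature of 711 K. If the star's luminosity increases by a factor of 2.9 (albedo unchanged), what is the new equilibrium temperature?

T_eq ∝ L^(1/4) · d^(−1/2).
T′ = 711 × 2.9^(1/4) = 928 K.

T_eq ≈ 928 K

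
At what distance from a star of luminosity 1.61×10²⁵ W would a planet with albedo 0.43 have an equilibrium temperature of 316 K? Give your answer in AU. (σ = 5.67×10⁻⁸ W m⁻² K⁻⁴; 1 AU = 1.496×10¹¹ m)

From T_eq⁴ = L(1−A)/(16πσd²): d = √[L(1−A)/(16πσT_eq⁴)].
d = √[1.61×10²⁵ × 0.57 / (16π × 5.67×10⁻⁸ × (316)⁴)] = 1.80×10¹⁰ m = 0.120 AU.

d ≈ 0.120 AU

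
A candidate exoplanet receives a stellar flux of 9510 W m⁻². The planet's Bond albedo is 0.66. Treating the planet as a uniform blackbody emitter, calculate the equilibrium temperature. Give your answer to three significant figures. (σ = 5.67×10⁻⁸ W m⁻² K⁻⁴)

T_eq ≈ 346 K

Energy balance: absorbed = emitted ⇒ πR²·S(1−A) = 4πR²·σT_eq⁴, so T_eq⁴ = S(1−A)/(4σ).
T_eq = [9510 × 0.34 / (4 × 5.67×10⁻⁸)]^(1/4) = (1.43×10¹⁰)^(1/4) = 346 K.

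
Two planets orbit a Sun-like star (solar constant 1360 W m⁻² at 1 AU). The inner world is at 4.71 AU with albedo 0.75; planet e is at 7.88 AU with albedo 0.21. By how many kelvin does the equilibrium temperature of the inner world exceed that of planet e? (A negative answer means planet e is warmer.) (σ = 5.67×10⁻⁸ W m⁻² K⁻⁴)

T_eq = [S₀(1−A)/(4σd²)]^(1/4), so T ∝ (1−A)^(1/4) / √d.
T₁ = [1360×0.25/(4×5.67×10⁻⁸×4.71²)]^(1/4) = 90.67 K.
T₂ = [1360×0.79/(4×5.67×10⁻⁸×7.88²)]^(1/4) = 93.46 K.

ΔT ≈ -2.8 K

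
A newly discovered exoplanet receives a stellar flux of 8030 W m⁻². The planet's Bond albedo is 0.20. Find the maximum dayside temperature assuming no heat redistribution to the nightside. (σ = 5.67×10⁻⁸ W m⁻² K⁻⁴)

With no redistribution each surface element balances locally: S(1−A) = σT⁴.
T = [8030 × 0.80 / 5.67×10⁻⁸]^(1/4) = (1.13×10¹¹)^(1/4) = 580 K.

T_ss ≈ 580 K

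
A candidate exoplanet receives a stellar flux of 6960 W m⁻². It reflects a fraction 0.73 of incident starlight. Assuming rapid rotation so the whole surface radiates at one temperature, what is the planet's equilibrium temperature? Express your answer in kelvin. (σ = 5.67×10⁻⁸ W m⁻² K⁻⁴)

Energy balance: absorbed = emitted ⇒ πR²·S(1−A) = 4πR²·σT_eq⁴, so T_eq⁴ = S(1−A)/(4σ).
T_eq = [6960 × 0.27 / (4 × 5.67×10⁻⁸)]^(1/4) = (8.29×10⁹)^(1/4) = 302 K.

T_eq ≈ 302 K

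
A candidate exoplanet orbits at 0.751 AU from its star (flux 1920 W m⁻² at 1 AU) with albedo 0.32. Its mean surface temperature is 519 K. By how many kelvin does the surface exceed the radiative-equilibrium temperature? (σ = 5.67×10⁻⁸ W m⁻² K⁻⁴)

ΔT ≈ 201.2 K

S = 1920/0.751² = 3404 W m⁻².
T_eq = [S(1−A)/(4σ)]^(1/4) = [3404×0.68/(4×5.67×10⁻⁸)]^(1/4) = 317.8 K.
ΔT = T_surf − T_eq = 519 − 317.8.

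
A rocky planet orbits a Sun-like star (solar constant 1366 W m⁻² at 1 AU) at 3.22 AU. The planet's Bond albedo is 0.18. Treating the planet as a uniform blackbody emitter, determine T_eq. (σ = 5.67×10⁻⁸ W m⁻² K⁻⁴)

Flux at 3.22 AU: S = 1366/3.22² = 132 W m⁻².
Energy balance: absorbed = emitted ⇒ πR²·S(1−A) = 4πR²·σT_eq⁴, so T_eq⁴ = S(1−A)/(4σ).
T_eq = [132 × 0.82 / (4 × 5.67×10⁻⁸)]^(1/4) = (4.76×10⁸)^(1/4) = 148 K.

T_eq ≈ 148 K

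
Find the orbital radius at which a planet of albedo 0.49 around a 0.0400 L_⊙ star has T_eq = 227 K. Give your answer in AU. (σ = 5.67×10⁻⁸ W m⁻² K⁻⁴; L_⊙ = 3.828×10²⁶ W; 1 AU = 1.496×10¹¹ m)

d ≈ 0.215 AU

L = 0.0400 × 3.828×10²⁶ = 1.53×10²⁵ W.
From T_eq⁴ = L(1−A)/(16πσd²): d = √[L(1−A)/(16πσT_eq⁴)].
d = √[1.53×10²⁵ × 0.51 / (16π × 5.67×10⁻⁸ × (227)⁴)] = 3.21×10¹⁰ m = 0.215 AU.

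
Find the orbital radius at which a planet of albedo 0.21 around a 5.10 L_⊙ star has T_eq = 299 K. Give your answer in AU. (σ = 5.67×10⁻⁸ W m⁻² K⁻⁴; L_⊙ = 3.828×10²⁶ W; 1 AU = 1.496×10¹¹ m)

d ≈ 1.74 AU

L = 5.10 × 3.828×10²⁶ = 1.95×10²⁷ W.
From T_eq⁴ = L(1−A)/(16πσd²): d = √[L(1−A)/(16πσT_eq⁴)].
d = √[1.95×10²⁷ × 0.79 / (16π × 5.67×10⁻⁸ × (299)⁴)] = 2.60×10¹¹ m = 1.74 AU.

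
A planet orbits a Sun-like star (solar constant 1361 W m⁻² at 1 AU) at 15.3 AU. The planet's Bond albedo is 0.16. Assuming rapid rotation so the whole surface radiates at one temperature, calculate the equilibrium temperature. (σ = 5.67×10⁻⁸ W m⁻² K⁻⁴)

T_eq ≈ 68.1 K

Flux at 15.3 AU: S = 1361/15.3² = 5.81 W m⁻².
Energy balance: absorbed = emitted ⇒ πR²·S(1−A) = 4πR²·σT_eq⁴, so T_eq⁴ = S(1−A)/(4σ).
T_eq = [5.81 × 0.84 / (4 × 5.67×10⁻⁸)]^(1/4) = (2.15×10⁷)^(1/4) = 68.1 K.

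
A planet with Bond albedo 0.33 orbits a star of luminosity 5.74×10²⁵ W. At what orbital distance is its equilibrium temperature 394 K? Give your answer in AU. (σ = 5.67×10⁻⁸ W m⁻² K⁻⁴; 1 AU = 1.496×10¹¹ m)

d ≈ 0.158 AU

From T_eq⁴ = L(1−A)/(16πσd²): d = √[L(1−A)/(16πσT_eq⁴)].
d = √[5.74×10²⁵ × 0.67 / (16π × 5.67×10⁻⁸ × (394)⁴)] = 2.37×10¹⁰ m = 0.158 AU.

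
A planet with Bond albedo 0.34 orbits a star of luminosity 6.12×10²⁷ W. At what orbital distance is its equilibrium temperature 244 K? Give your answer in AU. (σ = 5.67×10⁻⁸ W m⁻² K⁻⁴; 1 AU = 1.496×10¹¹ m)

From T_eq⁴ = L(1−A)/(16πσd²): d = √[L(1−A)/(16πσT_eq⁴)].
d = √[6.12×10²⁷ × 0.66 / (16π × 5.67×10⁻⁸ × (244)⁴)] = 6.32×10¹¹ m = 4.23 AU.

d ≈ 4.23 AU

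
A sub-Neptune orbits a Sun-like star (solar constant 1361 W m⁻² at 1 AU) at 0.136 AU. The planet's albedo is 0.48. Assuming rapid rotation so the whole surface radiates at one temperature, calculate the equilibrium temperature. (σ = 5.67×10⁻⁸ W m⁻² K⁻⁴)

Flux at 0.136 AU: S = 1361/0.136² = 7.36×10⁴ W m⁻².
Energy balance: absorbed = emitted ⇒ πR²·S(1−A) = 4πR²·σT_eq⁴, so T_eq⁴ = S(1−A)/(4σ).
T_eq = [7.36×10⁴ × 0.52 / (4 × 5.67×10⁻⁸)]^(1/4) = (1.69×10¹¹)^(1/4) = 641 K.

T_eq ≈ 641 K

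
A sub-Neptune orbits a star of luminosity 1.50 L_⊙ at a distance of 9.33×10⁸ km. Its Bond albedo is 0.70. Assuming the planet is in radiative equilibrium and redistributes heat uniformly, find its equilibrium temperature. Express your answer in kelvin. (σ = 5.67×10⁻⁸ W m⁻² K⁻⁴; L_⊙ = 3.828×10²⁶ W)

T_eq ≈ 91.3 K

d = 9.33×10⁸ km = 9.33×10¹¹ m.
L = 1.50 × 3.828×10²⁶ = 5.74×10²⁶ W.
Flux: S = L/(4πd²) = 5.74×10²⁶/(4π×(9.33×10¹¹)²) = 52.5 W m⁻².
Energy balance: absorbed = emitted ⇒ πR²·S(1−A) = 4πR²·σT_eq⁴, so T_eq⁴ = S(1−A)/(4σ).
T_eq = [52.5 × 0.30 / (4 × 5.67×10⁻⁸)]^(1/4) = (6.94×10⁷)^(1/4) = 91.3 K.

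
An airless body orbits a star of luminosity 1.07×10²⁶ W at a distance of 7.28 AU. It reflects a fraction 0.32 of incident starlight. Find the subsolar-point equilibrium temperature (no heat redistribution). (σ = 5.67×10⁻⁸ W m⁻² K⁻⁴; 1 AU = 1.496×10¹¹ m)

T_ss ≈ 96.3 K

d = 7.28 AU = 1.09×10¹² m.
Flux: S = L/(4πd²) = 1.07×10²⁶/(4π×(1.09×10¹²)²) = 7.18 W m⁻².
At the subsolar point the surface absorbs S(1−A) and emits σT⁴ per unit area — no factor of 4, since only the local patch is in balance.
T = [7.18 × 0.68 / 5.67×10⁻⁸]^(1/4) = (8.61×10⁷)^(1/4) = 96.3 K.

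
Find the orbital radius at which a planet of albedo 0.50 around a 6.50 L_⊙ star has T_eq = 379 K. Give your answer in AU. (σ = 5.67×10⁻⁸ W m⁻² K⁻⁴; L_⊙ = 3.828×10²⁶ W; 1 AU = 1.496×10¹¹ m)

L = 6.50 × 3.828×10²⁶ = 2.49×10²⁷ W.
From T_eq⁴ = L(1−A)/(16πσd²): d = √[L(1−A)/(16πσT_eq⁴)].
d = √[2.49×10²⁷ × 0.50 / (16π × 5.67×10⁻⁸ × (379)⁴)] = 1.45×10¹¹ m = 0.972 AU.

d ≈ 0.972 AU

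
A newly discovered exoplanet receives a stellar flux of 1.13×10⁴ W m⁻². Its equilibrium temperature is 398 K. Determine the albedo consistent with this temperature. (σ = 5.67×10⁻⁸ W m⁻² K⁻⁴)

From T_eq⁴ = S(1−A)/(4σ): 1−A = 4σT_eq⁴/S.
1−A = 4 × 5.67×10⁻⁸ × (398)⁴ / 1.13×10⁴ = 0.504.

A ≈ 0.50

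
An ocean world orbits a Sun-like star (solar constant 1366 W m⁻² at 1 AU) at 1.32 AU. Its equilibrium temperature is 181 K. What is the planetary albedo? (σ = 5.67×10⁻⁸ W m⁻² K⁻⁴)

A ≈ 0.69

Flux at 1.32 AU: S = 1366/1.32² = 784 W m⁻².
From T_eq⁴ = S(1−A)/(4σ): 1−A = 4σT_eq⁴/S.
1−A = 4 × 5.67×10⁻⁸ × (181)⁴ / 784 = 0.310.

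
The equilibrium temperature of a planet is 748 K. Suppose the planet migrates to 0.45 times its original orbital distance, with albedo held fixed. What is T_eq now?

T_eq ∝ L^(1/4) · d^(−1/2).
T′ = 748 / 0.45^(1/2) = 1120 K.

T_eq ≈ 1120 K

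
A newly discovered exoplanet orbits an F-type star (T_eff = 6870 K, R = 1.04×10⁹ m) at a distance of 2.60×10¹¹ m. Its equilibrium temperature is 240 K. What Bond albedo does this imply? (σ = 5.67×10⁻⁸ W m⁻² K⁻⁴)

A ≈ 0.63

L = 4πR_⋆²σT_⋆⁴ = 4π(1.04×10⁹)² × 5.67×10⁻⁸ × (6870)⁴ = 1.72×10²⁷ W.
S = L/(4πd²) = 2020 W m⁻².
From T_eq⁴ = S(1−A)/(4σ): 1−A = 4σT_eq⁴/S.
1−A = 4 × 5.67×10⁻⁸ × (240)⁴ / 2020 = 0.372.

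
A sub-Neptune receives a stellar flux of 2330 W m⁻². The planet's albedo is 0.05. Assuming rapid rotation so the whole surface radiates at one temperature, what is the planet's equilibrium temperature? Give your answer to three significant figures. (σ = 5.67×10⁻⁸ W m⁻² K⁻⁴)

Energy balance: absorbed = emitted ⇒ πR²·S(1−A) = 4πR²·σT_eq⁴, so T_eq⁴ = S(1−A)/(4σ).
T_eq = [2330 × 0.95 / (4 × 5.67×10⁻⁸)]^(1/4) = (9.76×10⁹)^(1/4) = 314 K.

T_eq ≈ 314 K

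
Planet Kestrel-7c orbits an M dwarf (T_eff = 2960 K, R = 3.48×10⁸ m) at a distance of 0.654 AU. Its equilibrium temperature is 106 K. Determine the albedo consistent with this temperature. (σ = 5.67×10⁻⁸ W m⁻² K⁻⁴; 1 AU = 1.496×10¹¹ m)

A ≈ 0.48

d = 0.654 AU = 9.78×10¹⁰ m.
L = 4πR_⋆²σT_⋆⁴ = 4π(3.48×10⁸)² × 5.67×10⁻⁸ × (2960)⁴ = 6.62×10²⁴ W.
S = L/(4πd²) = 55.1 W m⁻².
From T_eq⁴ = S(1−A)/(4σ): 1−A = 4σT_eq⁴/S.
1−A = 4 × 5.67×10⁻⁸ × (106)⁴ / 55.1 = 0.520.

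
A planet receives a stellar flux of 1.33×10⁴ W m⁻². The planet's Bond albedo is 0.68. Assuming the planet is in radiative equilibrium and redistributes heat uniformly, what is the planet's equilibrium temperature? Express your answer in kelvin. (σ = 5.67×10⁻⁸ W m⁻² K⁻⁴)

Energy balance: absorbed = emitted ⇒ πR²·S(1−A) = 4πR²·σT_eq⁴, so T_eq⁴ = S(1−A)/(4σ).
T_eq = [1.33×10⁴ × 0.32 / (4 × 5.67×10⁻⁸)]^(1/4) = (1.88×10¹⁰)^(1/4) = 370 K.

T_eq ≈ 370 K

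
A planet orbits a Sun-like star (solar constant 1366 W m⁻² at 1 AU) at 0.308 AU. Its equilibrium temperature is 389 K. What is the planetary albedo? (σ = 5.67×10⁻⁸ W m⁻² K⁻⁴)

A ≈ 0.64

Flux at 0.308 AU: S = 1366/0.308² = 1.44×10⁴ W m⁻².
From T_eq⁴ = S(1−A)/(4σ): 1−A = 4σT_eq⁴/S.
1−A = 4 × 5.67×10⁻⁸ × (389)⁴ / 1.44×10⁴ = 0.361.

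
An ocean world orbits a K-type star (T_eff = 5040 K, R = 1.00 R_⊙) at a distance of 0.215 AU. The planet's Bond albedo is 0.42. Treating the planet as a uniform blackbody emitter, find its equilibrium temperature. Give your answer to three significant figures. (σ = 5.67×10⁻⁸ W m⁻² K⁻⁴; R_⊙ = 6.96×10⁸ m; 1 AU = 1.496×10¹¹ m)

T_eq ≈ 458 K

R_⋆ = 1.00 × 6.96×10⁸ = 6.96×10⁸ m.
d = 0.215 AU = 3.22×10¹⁰ m.
L = 4πR_⋆²σT_⋆⁴ = 4π(6.96×10⁸)² × 5.67×10⁻⁸ × (5040)⁴ = 2.23×10²⁶ W.
S = L/(4πd²) = 1.71×10⁴ W m⁻².
Energy balance: absorbed = emitted ⇒ πR²·S(1−A) = 4πR²·σT_eq⁴, so T_eq⁴ = S(1−A)/(4σ).
T_eq = [1.71×10⁴ × 0.58 / (4 × 5.67×10⁻⁸)]^(1/4) = (4.38×10¹⁰)^(1/4) = 458 K.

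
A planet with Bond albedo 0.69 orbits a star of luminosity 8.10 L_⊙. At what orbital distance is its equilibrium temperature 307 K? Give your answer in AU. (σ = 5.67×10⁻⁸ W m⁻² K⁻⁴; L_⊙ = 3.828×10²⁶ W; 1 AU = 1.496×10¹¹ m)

d ≈ 1.30 AU

L = 8.10 × 3.828×10²⁶ = 3.10×10²⁷ W.
From T_eq⁴ = L(1−A)/(16πσd²): d = √[L(1−A)/(16πσT_eq⁴)].
d = √[3.10×10²⁷ × 0.31 / (16π × 5.67×10⁻⁸ × (307)⁴)] = 1.95×10¹¹ m = 1.30 AU.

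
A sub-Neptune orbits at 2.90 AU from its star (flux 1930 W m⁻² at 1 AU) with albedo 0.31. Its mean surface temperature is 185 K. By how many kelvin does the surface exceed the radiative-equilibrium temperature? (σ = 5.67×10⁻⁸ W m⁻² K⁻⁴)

ΔT ≈ 22.4 K

S = 1930/2.90² = 229.5 W m⁻².
T_eq = [S(1−A)/(4σ)]^(1/4) = [229.5×0.69/(4×5.67×10⁻⁸)]^(1/4) = 162.6 K.
ΔT = T_surf − T_eq = 185 − 162.6.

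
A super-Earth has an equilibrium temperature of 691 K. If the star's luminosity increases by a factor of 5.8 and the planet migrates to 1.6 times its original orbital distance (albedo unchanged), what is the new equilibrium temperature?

T_eq ∝ L^(1/4) · d^(−1/2).
T′ = 691 × 5.8^(1/4) / 1.6^(1/2) = 848 K.

T_eq ≈ 848 K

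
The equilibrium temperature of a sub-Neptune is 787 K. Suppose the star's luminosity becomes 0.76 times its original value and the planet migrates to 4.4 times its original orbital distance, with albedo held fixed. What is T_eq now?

T_eq ≈ 350 K

T_eq ∝ L^(1/4) · d^(−1/2).
T′ = 787 × 0.76^(1/4) / 4.4^(1/2) = 350 K.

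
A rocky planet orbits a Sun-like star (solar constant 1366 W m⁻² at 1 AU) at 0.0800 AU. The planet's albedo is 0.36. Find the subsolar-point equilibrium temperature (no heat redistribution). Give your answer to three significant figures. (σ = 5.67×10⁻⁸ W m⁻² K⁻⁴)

T_ss ≈ 1250 K

Flux at 0.0800 AU: S = 1366/0.0800² = 2.13×10⁵ W m⁻².
At the subsolar point the surface absorbs S(1−A) and emits σT⁴ per unit area — no factor of 4, since only the local patch is in balance.
T = [2.13×10⁵ × 0.64 / 5.67×10⁻⁸]^(1/4) = (2.41×10¹²)^(1/4) = 1250 K.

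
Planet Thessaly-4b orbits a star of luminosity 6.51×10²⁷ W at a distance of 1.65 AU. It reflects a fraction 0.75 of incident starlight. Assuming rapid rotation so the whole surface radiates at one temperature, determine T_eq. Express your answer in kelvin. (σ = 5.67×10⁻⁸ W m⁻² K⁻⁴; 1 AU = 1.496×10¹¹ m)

d = 1.65 AU = 2.47×10¹¹ m.
Flux: S = L/(4πd²) = 6.51×10²⁷/(4π×(2.47×10¹¹)²) = 8500 W m⁻².
Energy balance: absorbed = emitted ⇒ πR²·S(1−A) = 4πR²·σT_eq⁴, so T_eq⁴ = S(1−A)/(4σ).
T_eq = [8500 × 0.25 / (4 × 5.67×10⁻⁸)]^(1/4) = (9.37×10⁹)^(1/4) = 311 K.

T_eq ≈ 311 K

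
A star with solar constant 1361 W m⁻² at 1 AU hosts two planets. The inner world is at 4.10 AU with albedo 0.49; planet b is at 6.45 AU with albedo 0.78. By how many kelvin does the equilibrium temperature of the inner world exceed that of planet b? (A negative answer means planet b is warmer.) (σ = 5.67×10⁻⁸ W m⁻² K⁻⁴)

ΔT ≈ 41.1 K

T_eq = [S₀(1−A)/(4σd²)]^(1/4), so T ∝ (1−A)^(1/4) / √d.
T₁ = [1361×0.51/(4×5.67×10⁻⁸×4.10²)]^(1/4) = 116.16 K.
T₂ = [1361×0.22/(4×5.67×10⁻⁸×6.45²)]^(1/4) = 75.05 K.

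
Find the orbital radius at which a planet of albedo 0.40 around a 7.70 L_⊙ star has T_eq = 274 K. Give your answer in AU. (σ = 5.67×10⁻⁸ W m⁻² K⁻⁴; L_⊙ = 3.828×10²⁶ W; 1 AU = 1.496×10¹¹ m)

d ≈ 2.22 AU

L = 7.70 × 3.828×10²⁶ = 2.95×10²⁷ W.
From T_eq⁴ = L(1−A)/(16πσd²): d = √[L(1−A)/(16πσT_eq⁴)].
d = √[2.95×10²⁷ × 0.60 / (16π × 5.67×10⁻⁸ × (274)⁴)] = 3.32×10¹¹ m = 2.22 AU.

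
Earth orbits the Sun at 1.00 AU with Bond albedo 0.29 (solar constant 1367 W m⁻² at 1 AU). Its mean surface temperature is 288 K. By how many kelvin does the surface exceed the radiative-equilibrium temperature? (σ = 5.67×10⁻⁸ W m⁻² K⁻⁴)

ΔT ≈ 32.2 K

S = 1367/1.00² = 1367 W m⁻².
T_eq = [S(1−A)/(4σ)]^(1/4) = [1367×0.71/(4×5.67×10⁻⁸)]^(1/4) = 255.8 K.
ΔT = T_surf − T_eq = 288 − 255.8.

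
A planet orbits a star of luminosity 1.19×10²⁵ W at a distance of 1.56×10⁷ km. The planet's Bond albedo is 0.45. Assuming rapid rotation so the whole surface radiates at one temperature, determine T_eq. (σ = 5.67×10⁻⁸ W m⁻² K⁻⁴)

T_eq ≈ 312 K

d = 1.56×10⁷ km = 1.56×10¹⁰ m.
Flux: S = L/(4πd²) = 1.19×10²⁵/(4π×(1.56×10¹⁰)²) = 3890 W m⁻².
Energy balance: absorbed = emitted ⇒ πR²·S(1−A) = 4πR²·σT_eq⁴, so T_eq⁴ = S(1−A)/(4σ).
T_eq = [3890 × 0.55 / (4 × 5.67×10⁻⁸)]^(1/4) = (9.44×10⁹)^(1/4) = 312 K.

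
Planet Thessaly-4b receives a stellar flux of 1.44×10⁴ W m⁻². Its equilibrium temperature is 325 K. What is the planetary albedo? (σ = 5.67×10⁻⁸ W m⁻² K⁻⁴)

A ≈ 0.82

From T_eq⁴ = S(1−A)/(4σ): 1−A = 4σT_eq⁴/S.
1−A = 4 × 5.67×10⁻⁸ × (325)⁴ / 1.44×10⁴ = 0.176.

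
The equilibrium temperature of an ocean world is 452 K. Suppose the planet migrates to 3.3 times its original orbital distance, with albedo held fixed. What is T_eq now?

T_eq ≈ 249 K

T_eq ∝ L^(1/4) · d^(−1/2).
T′ = 452 / 3.3^(1/2) = 249 K.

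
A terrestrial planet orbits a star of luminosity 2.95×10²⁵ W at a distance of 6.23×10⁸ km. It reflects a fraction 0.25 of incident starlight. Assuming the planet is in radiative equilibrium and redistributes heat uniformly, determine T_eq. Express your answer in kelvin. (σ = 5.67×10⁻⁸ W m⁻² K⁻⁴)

T_eq ≈ 66.9 K

d = 6.23×10⁸ km = 6.23×10¹¹ m.
Flux: S = L/(4πd²) = 2.95×10²⁵/(4π×(6.23×10¹¹)²) = 6.05 W m⁻².
Energy balance: absorbed = emitted ⇒ πR²·S(1−A) = 4πR²·σT_eq⁴, so T_eq⁴ = S(1−A)/(4σ).
T_eq = [6.05 × 0.75 / (4 × 5.67×10⁻⁸)]^(1/4) = (2.00×10⁷)^(1/4) = 66.9 K.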